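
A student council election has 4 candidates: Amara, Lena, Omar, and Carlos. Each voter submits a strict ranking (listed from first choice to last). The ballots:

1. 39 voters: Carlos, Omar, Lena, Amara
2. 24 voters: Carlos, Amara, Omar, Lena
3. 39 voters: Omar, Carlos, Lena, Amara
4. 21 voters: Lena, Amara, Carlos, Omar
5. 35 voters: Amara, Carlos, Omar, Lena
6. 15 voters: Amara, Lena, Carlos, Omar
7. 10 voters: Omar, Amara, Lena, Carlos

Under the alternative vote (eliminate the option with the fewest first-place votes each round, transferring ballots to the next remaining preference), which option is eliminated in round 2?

Round 1: Amara 50, Lena 21, Omar 49, Carlos 63. Eliminate Lena.
Round 2: Amara 71, Omar 49, Carlos 63. Eliminate Omar.

Omar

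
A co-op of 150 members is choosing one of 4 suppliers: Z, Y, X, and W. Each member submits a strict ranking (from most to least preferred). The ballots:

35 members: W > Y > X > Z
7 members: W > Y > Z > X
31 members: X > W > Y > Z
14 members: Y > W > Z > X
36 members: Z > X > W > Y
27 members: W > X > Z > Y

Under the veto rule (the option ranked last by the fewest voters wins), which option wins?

W

Last-place votes: Z 66, Y 63, X 21, W 0.
W is ranked last by the fewest voters, so W wins.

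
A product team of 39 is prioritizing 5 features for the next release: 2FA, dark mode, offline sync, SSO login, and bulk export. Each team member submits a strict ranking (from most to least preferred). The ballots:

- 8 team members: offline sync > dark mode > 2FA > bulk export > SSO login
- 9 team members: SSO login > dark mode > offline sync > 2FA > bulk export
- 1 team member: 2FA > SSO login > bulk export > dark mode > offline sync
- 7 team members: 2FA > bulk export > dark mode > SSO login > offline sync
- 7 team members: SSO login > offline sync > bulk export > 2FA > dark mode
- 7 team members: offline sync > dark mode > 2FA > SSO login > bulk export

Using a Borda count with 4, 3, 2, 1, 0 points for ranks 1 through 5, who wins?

offline sync

2FA: 8·2 + 9·1 + 1·4 + 7·4 + 7·1 + 7·2 = 78
dark mode: 8·3 + 9·3 + 1·1 + 7·2 + 7·0 + 7·3 = 87
offline sync: 8·4 + 9·2 + 1·0 + 7·0 + 7·3 + 7·4 = 99
SSO login: 8·0 + 9·4 + 1·3 + 7·1 + 7·4 + 7·1 = 81
bulk export: 8·1 + 9·0 + 1·2 + 7·3 + 7·2 + 7·0 = 45
offline sync has the highest Borda score (99).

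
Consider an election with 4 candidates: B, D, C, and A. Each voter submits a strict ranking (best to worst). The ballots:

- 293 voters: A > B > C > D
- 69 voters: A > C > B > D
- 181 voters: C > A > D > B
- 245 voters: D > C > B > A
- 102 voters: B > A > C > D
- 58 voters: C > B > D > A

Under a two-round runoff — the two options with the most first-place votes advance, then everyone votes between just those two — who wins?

A

Round 1 first-place votes: B 102, D 245, C 239, A 362.
A and D advance.
Runoff: A is preferred to D by 645 voters; D by 303.
A wins the runoff.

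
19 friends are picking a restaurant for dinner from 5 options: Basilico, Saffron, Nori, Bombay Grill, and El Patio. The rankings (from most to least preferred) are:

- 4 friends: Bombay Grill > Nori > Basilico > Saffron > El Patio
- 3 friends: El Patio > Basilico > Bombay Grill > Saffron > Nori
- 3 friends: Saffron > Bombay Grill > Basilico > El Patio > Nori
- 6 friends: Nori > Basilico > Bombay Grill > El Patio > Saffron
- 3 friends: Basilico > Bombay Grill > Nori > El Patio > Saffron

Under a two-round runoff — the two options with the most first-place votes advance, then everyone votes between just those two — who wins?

Bombay Grill

Round 1 first-place votes: Basilico 3, Saffron 3, Nori 6, Bombay Grill 4, El Patio 3.
Nori and Bombay Grill advance.
Runoff: Nori is preferred to Bombay Grill by 6 voters; Bombay Grill by 13.
Bombay Grill wins the runoff.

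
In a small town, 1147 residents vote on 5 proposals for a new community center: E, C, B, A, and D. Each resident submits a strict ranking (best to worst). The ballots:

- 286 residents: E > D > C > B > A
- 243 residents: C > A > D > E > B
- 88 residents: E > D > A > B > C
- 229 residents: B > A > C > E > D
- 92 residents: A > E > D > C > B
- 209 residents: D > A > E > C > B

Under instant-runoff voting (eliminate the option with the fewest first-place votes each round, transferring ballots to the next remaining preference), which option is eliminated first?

Round 1: E 374, C 243, B 229, A 92, D 209. Eliminate A.

A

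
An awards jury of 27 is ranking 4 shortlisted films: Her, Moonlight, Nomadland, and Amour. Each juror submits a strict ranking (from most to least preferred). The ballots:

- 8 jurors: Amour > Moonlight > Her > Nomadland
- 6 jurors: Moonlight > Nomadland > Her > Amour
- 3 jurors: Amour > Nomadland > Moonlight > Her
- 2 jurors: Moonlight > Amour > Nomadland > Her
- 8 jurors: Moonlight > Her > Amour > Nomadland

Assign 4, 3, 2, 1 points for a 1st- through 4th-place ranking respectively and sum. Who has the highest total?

Her: 8·2 + 6·2 + 3·1 + 2·1 + 8·3 = 57
Moonlight: 8·3 + 6·4 + 3·2 + 2·4 + 8·4 = 94
Nomadland: 8·1 + 6·3 + 3·3 + 2·2 + 8·1 = 47
Amour: 8·4 + 6·1 + 3·4 + 2·3 + 8·2 = 72
Moonlight has the highest Borda score (94).

Moonlight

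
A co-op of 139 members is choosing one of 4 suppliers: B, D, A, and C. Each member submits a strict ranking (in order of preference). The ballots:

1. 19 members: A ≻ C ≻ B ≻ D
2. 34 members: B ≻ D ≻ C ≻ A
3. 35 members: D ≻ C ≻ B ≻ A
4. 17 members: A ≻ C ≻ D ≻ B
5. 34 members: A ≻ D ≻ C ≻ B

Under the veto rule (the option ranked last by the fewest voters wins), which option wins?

C

Last-place votes: B 51, D 19, A 69, C 0.
C is ranked last by the fewest voters, so C wins.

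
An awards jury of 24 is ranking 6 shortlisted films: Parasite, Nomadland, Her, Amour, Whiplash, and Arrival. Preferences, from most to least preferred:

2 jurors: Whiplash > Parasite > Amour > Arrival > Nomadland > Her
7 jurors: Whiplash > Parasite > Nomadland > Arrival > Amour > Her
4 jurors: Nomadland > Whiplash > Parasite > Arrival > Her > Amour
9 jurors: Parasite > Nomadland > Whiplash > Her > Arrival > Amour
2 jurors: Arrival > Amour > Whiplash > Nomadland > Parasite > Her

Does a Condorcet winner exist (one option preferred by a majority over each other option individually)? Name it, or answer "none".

Checking pairwise contests:
Whiplash beats Parasite 15–9.
Parasite beats Nomadland 18–6.
Parasite beats Her 24–0.
Parasite beats Amour 22–2.
Nomadland beats Whiplash 13–11.
Parasite beats Arrival 22–2.
Every option loses at least one head-to-head, so there is no Condorcet winner.

none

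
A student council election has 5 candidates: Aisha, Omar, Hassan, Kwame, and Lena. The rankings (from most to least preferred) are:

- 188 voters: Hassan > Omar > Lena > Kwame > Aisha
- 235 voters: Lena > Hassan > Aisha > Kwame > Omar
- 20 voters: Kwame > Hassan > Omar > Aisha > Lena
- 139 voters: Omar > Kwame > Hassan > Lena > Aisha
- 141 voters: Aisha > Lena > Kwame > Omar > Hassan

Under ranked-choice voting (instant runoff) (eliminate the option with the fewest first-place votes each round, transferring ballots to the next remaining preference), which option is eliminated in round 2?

Round 1: Aisha 141, Omar 139, Hassan 188, Kwame 20, Lena 235. Eliminate Kwame.
Round 2: Aisha 141, Omar 139, Hassan 208, Lena 235. Eliminate Omar.

Omar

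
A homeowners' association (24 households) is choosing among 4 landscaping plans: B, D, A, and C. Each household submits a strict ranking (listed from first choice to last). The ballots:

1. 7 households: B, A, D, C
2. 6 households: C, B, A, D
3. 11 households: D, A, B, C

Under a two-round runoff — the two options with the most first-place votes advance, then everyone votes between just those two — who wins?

Round 1 first-place votes: B 7, D 11, A 0, C 6.
D and B advance.
Runoff: D is preferred to B by 11 voters; B by 13.
B wins the runoff.

B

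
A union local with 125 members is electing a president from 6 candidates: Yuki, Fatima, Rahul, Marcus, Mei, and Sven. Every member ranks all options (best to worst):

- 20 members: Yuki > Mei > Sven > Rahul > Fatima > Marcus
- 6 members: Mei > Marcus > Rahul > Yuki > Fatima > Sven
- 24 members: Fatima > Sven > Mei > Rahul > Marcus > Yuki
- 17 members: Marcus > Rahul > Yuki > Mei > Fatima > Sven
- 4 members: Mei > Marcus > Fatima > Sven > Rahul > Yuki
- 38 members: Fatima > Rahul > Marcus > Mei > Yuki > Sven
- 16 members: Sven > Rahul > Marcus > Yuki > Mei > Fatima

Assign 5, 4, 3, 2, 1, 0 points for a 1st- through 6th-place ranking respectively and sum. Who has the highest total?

Rahul

Yuki: 20·5 + 6·2 + 24·0 + 17·3 + 4·0 + 38·1 + 16·2 = 233
Fatima: 20·1 + 6·1 + 24·5 + 17·1 + 4·3 + 38·5 + 16·0 = 365
Rahul: 20·2 + 6·3 + 24·2 + 17·4 + 4·1 + 38·4 + 16·4 = 394
Marcus: 20·0 + 6·4 + 24·1 + 17·5 + 4·4 + 38·3 + 16·3 = 311
Mei: 20·4 + 6·5 + 24·3 + 17·2 + 4·5 + 38·2 + 16·1 = 328
Sven: 20·3 + 6·0 + 24·4 + 17·0 + 4·2 + 38·0 + 16·5 = 244
Rahul has the highest Borda score (394).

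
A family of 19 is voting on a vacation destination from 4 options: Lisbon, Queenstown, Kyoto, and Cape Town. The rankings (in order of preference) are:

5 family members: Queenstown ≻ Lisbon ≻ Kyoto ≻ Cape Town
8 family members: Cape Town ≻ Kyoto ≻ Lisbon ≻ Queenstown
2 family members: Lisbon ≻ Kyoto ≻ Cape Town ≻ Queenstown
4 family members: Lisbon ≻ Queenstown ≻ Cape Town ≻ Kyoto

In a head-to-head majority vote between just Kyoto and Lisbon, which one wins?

Lisbon

Voters preferring Kyoto to Lisbon: 8; preferring Lisbon to Kyoto: 11.
Lisbon wins the head-to-head.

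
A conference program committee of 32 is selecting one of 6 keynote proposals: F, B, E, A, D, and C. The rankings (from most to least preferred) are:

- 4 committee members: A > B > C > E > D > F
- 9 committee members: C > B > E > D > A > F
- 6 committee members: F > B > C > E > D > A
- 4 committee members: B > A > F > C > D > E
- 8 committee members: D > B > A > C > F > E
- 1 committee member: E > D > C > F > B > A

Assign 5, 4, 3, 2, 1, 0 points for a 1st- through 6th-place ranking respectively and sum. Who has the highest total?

F: 4·0 + 9·0 + 6·5 + 4·3 + 8·1 + 1·2 = 52
B: 4·4 + 9·4 + 6·4 + 4·5 + 8·4 + 1·1 = 129
E: 4·2 + 9·3 + 6·2 + 4·0 + 8·0 + 1·5 = 52
A: 4·5 + 9·1 + 6·0 + 4·4 + 8·3 + 1·0 = 69
D: 4·1 + 9·2 + 6·1 + 4·1 + 8·5 + 1·4 = 76
C: 4·3 + 9·5 + 6·3 + 4·2 + 8·2 + 1·3 = 102
B has the highest Borda score (129).

B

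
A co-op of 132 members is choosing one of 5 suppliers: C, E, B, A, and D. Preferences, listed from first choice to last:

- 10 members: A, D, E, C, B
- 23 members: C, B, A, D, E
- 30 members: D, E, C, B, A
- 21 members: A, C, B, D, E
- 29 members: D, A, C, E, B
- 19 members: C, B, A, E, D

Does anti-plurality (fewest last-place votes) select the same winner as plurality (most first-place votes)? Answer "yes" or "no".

no

Anti-plurality — last-place votes: C 0, E 44, B 39, A 30, D 19. Winner: C.
Plurality — first-place votes: C 42, E 0, B 0, A 31, D 59. Winner: D.
The two methods disagree.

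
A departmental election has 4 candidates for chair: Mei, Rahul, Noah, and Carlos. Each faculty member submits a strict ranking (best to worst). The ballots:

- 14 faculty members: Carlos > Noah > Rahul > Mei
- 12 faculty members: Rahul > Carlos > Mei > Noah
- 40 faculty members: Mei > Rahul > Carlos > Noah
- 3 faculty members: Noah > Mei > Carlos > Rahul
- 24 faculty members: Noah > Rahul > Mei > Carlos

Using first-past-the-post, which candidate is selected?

First-place votes: Mei 40, Rahul 12, Noah 27, Carlos 14.
Mei has the most first-place votes.

Mei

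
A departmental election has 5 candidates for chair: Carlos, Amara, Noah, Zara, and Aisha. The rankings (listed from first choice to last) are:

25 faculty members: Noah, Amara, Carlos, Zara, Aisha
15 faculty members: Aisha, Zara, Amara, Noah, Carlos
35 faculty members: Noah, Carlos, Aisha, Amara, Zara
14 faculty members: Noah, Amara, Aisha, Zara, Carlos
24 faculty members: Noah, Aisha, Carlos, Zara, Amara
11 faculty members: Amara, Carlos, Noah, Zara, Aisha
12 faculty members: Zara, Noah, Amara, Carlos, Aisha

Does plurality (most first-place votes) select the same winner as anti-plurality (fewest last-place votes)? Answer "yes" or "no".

Plurality — first-place votes: Carlos 0, Amara 11, Noah 98, Zara 12, Aisha 15. Winner: Noah.
Anti-plurality — last-place votes: Carlos 29, Amara 24, Noah 0, Zara 35, Aisha 48. Winner: Noah.
The two methods agree.

yes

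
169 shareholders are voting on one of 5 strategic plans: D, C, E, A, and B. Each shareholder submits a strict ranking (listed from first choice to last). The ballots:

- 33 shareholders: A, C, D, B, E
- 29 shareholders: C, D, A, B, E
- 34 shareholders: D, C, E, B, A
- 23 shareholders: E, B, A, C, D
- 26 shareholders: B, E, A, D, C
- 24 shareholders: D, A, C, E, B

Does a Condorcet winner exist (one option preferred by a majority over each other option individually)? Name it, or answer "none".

none

Checking pairwise contests:
C beats D 85–84.
A beats C 106–63.
D beats E 120–49.
D beats A 87–82.
D beats B 120–49.
Every option loses at least one head-to-head, so there is no Condorcet winner.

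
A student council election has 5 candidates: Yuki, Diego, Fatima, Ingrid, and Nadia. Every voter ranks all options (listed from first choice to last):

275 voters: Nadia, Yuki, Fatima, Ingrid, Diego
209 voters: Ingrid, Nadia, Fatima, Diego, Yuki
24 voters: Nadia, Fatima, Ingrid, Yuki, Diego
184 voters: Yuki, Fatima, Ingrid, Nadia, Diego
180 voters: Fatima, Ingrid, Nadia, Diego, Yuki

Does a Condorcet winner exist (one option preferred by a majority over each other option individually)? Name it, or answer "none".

Checking pairwise contests:
Nadia beats Yuki 688–184.
Yuki beats Diego 483–389.
Yuki beats Fatima 459–413.
Yuki beats Ingrid 459–413.
Ingrid beats Nadia 573–299.
Every option loses at least one head-to-head, so there is no Condorcet winner.

none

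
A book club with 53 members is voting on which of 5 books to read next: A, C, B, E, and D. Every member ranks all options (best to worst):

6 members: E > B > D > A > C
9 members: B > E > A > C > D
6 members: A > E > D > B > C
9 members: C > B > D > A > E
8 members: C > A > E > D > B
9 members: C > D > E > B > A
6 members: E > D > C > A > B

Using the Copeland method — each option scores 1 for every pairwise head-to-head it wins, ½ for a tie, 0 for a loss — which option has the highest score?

E

A: loses to C, B, E, and D → score 0.
C: beats A, B, and D; loses to E → score 3.
B: beats A; loses to C, E, and D → score 1.
E: beats A, C, B, and D → score 4.
D: beats A and B; loses to C and E → score 2.
E has the best pairwise record.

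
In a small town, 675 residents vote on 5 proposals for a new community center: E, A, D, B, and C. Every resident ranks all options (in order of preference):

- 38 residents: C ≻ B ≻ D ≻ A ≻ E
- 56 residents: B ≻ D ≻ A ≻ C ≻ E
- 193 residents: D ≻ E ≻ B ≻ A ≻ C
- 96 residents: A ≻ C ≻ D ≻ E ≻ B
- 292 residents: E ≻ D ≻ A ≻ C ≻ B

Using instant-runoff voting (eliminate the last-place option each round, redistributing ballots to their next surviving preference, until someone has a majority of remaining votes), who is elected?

D

Round 1: E 292, A 96, D 193, B 56, C 38. Eliminate C.
Round 2: E 292, A 96, D 193, B 94. Eliminate B.
Round 3: E 292, A 96, D 287. Eliminate A.
Round 4: E 292, D 383. D has a majority.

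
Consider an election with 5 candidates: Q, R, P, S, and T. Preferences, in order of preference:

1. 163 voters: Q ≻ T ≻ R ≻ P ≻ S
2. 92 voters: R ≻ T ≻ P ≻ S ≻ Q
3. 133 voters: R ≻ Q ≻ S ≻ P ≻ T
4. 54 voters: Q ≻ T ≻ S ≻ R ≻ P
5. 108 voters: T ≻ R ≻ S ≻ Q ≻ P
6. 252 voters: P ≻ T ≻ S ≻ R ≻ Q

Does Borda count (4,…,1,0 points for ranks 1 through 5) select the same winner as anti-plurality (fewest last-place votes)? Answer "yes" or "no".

no

Borda — scores: Q 1375, R 1856, P 1488, S 1186, T 2115. Winner: T.
Anti-plurality — last-place votes: Q 344, R 0, P 162, S 163, T 133. Winner: R.
The two methods disagree.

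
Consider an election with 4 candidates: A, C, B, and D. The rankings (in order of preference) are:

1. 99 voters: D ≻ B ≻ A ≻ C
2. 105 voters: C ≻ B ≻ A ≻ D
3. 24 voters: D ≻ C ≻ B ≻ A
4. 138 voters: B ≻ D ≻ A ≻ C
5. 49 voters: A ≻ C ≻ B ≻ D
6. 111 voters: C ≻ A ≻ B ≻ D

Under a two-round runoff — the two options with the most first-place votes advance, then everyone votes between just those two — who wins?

Round 1 first-place votes: A 49, C 216, B 138, D 123.
C and B advance.
Runoff: C is preferred to B by 289 voters; B by 237.
C wins the runoff.

C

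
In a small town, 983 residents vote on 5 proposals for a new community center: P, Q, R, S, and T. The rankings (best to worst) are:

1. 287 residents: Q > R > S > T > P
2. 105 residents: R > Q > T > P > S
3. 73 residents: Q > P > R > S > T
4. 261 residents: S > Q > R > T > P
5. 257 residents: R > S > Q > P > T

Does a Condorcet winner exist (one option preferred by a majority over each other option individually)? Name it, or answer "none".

Checking pairwise contests:
Q beats P 983–0.
S beats Q 518–465.
Q beats R 621–362.
R beats S 722–261.
Q beats T 983–0.
Every option loses at least one head-to-head, so there is no Condorcet winner.

none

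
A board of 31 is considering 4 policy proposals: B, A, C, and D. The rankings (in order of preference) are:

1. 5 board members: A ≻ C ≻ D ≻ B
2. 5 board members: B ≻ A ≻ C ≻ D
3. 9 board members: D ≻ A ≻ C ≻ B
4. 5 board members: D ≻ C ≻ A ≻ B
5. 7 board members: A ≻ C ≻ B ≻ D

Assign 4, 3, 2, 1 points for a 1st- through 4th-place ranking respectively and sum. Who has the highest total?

A

B: 5·1 + 5·4 + 9·1 + 5·1 + 7·2 = 53
A: 5·4 + 5·3 + 9·3 + 5·2 + 7·4 = 100
C: 5·3 + 5·2 + 9·2 + 5·3 + 7·3 = 79
D: 5·2 + 5·1 + 9·4 + 5·4 + 7·1 = 78
A has the highest Borda score (100).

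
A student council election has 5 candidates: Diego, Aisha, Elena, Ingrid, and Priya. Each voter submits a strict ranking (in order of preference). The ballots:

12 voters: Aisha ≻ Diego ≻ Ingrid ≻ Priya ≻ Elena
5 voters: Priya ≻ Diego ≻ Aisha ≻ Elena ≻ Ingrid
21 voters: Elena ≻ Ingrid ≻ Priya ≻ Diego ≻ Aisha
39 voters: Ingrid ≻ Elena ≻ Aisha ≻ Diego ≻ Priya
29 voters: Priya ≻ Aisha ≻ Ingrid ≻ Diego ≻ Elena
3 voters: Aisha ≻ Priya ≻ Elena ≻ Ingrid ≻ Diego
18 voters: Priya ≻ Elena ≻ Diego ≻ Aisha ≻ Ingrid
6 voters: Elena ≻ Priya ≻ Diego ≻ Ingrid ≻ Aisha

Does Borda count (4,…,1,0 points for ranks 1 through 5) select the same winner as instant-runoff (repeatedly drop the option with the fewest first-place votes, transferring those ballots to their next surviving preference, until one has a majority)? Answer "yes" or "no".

Borda — scores: Diego 188, Aisha 253, Elena 290, Ingrid 310, Priya 289. Winner: Ingrid.
Instant-runoff — R1 Diego 0, Aisha 15, Elena 27, Ingrid 39, Priya 52 (Diego out); R2 Aisha 15, Elena 27, Ingrid 39, Priya 52 (Aisha out); R3 Elena 27, Ingrid 51, Priya 55 (Elena out); R4 Ingrid 72, Priya 61 (Ingrid winner). Winner: Ingrid.
The two methods agree.

yes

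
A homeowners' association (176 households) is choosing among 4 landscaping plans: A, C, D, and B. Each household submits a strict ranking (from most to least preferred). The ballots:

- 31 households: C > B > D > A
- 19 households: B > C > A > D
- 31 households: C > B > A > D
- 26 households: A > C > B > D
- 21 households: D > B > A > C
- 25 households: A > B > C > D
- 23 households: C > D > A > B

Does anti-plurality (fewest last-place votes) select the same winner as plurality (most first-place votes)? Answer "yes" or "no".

Anti-plurality — last-place votes: A 31, C 21, D 101, B 23. Winner: C.
Plurality — first-place votes: A 51, C 85, D 21, B 19. Winner: C.
The two methods agree.

yes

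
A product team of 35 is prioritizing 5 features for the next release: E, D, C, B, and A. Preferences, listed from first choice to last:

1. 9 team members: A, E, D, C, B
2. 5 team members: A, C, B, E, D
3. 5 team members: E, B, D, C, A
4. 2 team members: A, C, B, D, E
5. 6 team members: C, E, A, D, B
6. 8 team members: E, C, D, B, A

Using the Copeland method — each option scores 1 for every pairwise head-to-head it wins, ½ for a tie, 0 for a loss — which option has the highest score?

E: beats D, C, B, and A → score 4.
D: beats B; loses to E, C, and A → score 1.
C: beats D, B, and A; loses to E → score 3.
B: loses to E, D, C, and A → score 0.
A: beats D and B; loses to E and C → score 2.
E has the best pairwise record.

E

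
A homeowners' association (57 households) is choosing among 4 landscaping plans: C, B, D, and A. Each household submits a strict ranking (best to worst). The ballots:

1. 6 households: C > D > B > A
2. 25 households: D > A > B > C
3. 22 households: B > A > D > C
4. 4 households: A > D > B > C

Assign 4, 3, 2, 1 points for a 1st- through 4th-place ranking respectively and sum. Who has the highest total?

C: 6·4 + 25·1 + 22·1 + 4·1 = 75
B: 6·2 + 25·2 + 22·4 + 4·2 = 158
D: 6·3 + 25·4 + 22·2 + 4·3 = 174
A: 6·1 + 25·3 + 22·3 + 4·4 = 163
D has the highest Borda score (174).

D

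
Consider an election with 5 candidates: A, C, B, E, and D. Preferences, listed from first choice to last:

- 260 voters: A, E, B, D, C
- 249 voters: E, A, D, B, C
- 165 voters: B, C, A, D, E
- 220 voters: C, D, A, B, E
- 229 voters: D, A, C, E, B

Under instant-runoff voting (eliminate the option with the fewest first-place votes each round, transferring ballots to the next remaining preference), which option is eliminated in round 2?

D

Round 1: A 260, C 220, B 165, E 249, D 229. Eliminate B.
Round 2: A 260, C 385, E 249, D 229. Eliminate D.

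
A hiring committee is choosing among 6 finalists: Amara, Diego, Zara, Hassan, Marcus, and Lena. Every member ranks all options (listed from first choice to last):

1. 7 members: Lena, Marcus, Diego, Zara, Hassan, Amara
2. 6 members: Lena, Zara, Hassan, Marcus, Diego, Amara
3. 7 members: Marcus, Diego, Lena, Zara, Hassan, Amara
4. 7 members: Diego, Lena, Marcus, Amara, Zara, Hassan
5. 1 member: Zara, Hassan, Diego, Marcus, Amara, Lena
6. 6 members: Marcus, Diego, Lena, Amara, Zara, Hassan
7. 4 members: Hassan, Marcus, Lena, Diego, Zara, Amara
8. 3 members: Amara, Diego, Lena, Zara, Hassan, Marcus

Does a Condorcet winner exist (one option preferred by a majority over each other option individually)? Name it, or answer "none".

none

Checking pairwise contests:
Diego beats Amara 38–3.
Marcus beats Diego 30–11.
Diego beats Zara 34–7.
Diego beats Hassan 30–11.
Lena beats Marcus 23–18.
Diego beats Lena 24–17.
Every option loses at least one head-to-head, so there is no Condorcet winner.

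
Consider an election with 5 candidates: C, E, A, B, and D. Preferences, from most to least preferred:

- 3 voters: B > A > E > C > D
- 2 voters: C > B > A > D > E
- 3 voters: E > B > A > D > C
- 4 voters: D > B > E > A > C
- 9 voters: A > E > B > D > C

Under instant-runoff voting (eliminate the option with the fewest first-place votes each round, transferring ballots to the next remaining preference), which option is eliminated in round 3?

Round 1: C 2, E 3, A 9, B 3, D 4. Eliminate C.
Round 2: E 3, A 9, B 5, D 4. Eliminate E.
Round 3: A 9, B 8, D 4. Eliminate D.

D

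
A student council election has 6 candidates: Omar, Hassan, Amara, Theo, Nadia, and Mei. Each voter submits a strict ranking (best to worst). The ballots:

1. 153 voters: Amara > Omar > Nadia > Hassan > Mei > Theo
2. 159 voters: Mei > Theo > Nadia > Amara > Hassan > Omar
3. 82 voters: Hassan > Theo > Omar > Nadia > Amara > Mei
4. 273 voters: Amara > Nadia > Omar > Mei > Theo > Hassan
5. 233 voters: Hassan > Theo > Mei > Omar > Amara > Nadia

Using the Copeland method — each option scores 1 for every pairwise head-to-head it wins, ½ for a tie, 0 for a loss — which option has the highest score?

Omar: beats Nadia and Mei; loses to Hassan, Amara, and Theo → score 2.
Hassan: beats Omar, Theo, and Mei; loses to Amara and Nadia → score 3.
Amara: beats Omar, Hassan, Nadia, and Mei; loses to Theo → score 4.
Theo: beats Omar, Amara, and Nadia; loses to Hassan and Mei → score 3.
Nadia: beats Hassan and Mei; loses to Omar, Amara, and Theo → score 2.
Mei: beats Theo; loses to Omar, Hassan, Amara, and Nadia → score 1.
Amara has the best pairwise record.

Amara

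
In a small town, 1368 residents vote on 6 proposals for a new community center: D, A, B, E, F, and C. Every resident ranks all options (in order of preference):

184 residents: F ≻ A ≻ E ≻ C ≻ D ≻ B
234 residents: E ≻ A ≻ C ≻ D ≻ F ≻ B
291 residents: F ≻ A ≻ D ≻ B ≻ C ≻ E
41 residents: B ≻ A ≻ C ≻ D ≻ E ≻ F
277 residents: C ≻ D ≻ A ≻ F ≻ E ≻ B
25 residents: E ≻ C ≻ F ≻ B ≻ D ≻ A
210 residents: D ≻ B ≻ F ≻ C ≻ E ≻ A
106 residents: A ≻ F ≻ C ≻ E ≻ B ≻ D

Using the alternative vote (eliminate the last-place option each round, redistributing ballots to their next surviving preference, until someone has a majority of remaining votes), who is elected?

F

Round 1: D 210, A 106, B 41, E 259, F 475, C 277. Eliminate B.
Round 2: D 210, A 147, E 259, F 475, C 277. Eliminate A.
Round 3: D 210, E 259, F 581, C 318. Eliminate D.
Round 4: E 259, F 791, C 318. F has a majority.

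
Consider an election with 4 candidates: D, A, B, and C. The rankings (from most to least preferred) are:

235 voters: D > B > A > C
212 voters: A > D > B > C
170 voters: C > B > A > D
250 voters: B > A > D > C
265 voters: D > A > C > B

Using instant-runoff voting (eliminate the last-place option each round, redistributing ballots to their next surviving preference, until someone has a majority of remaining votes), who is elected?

Round 1: D 500, A 212, B 250, C 170. Eliminate C.
Round 2: D 500, A 212, B 420. Eliminate A.
Round 3: D 712, B 420. D has a majority.

D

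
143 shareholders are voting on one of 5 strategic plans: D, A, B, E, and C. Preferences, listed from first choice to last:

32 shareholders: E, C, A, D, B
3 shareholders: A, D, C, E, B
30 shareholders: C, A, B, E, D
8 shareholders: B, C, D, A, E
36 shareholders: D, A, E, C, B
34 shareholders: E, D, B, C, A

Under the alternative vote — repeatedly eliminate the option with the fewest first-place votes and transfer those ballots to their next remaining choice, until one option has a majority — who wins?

Round 1: D 36, A 3, B 8, E 66, C 30. Eliminate A.
Round 2: D 39, B 8, E 66, C 30. Eliminate B.
Round 3: D 39, E 66, C 38. Eliminate C.
Round 4: D 47, E 96. E has a majority.

E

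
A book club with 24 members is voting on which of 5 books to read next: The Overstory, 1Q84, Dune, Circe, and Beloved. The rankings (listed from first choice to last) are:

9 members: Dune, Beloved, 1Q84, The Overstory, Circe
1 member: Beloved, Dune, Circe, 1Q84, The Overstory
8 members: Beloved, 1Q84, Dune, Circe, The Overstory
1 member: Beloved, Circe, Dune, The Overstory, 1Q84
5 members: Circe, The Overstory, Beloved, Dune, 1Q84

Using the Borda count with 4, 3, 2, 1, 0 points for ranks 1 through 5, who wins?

Beloved

The Overstory: 9·1 + 1·0 + 8·0 + 1·1 + 5·3 = 25
1Q84: 9·2 + 1·1 + 8·3 + 1·0 + 5·0 = 43
Dune: 9·4 + 1·3 + 8·2 + 1·2 + 5·1 = 62
Circe: 9·0 + 1·2 + 8·1 + 1·3 + 5·4 = 33
Beloved: 9·3 + 1·4 + 8·4 + 1·4 + 5·2 = 77
Beloved has the highest Borda score (77).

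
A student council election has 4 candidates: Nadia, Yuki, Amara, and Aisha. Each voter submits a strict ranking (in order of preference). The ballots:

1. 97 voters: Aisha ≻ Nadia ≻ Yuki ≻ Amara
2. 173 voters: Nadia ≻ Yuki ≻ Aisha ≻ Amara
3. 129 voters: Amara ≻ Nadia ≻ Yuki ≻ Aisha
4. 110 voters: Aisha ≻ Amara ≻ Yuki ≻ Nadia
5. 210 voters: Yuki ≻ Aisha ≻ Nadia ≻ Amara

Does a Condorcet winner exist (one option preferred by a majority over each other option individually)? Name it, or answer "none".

Checking pairwise contests:
Aisha beats Nadia 417–302.
Nadia beats Yuki 399–320.
Nadia beats Amara 480–239.
Yuki beats Aisha 512–207.
Every option loses at least one head-to-head, so there is no Condorcet winner.

none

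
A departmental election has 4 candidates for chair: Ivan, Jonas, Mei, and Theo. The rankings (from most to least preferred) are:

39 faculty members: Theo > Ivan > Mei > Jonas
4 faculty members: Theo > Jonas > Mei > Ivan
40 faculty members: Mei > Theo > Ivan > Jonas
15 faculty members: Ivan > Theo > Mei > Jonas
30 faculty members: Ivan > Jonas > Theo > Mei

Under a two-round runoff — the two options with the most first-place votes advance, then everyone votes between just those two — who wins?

Theo

Round 1 first-place votes: Ivan 45, Jonas 0, Mei 40, Theo 43.
Ivan and Theo advance.
Runoff: Ivan is preferred to Theo by 45 voters; Theo by 83.
Theo wins the runoff.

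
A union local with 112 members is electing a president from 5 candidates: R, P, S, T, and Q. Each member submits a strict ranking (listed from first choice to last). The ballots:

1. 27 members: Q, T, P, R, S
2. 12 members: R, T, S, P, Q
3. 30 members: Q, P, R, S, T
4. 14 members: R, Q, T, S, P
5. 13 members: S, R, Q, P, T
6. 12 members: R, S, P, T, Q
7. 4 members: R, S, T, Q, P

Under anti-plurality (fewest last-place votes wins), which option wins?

Last-place votes: R 0, P 18, S 27, T 43, Q 24.
R is ranked last by the fewest voters, so R wins.

R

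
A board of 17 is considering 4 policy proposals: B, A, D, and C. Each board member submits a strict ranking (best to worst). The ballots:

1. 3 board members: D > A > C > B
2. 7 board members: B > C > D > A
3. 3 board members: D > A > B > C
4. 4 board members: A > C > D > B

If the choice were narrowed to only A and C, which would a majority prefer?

A

Voters preferring A to C: 10; preferring C to A: 7.
A wins the head-to-head.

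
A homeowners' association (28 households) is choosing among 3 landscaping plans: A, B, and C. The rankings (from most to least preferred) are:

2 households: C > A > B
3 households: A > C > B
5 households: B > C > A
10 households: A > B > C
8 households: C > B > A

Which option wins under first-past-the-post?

A

First-place votes: A 13, B 5, C 10.
A has the most first-place votes.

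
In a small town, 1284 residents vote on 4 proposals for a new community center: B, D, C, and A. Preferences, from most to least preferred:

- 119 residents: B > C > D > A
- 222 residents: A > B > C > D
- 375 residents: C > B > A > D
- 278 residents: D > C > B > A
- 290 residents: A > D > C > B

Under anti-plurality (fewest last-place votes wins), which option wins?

Last-place votes: B 290, D 597, C 0, A 397.
C is ranked last by the fewest voters, so C wins.

C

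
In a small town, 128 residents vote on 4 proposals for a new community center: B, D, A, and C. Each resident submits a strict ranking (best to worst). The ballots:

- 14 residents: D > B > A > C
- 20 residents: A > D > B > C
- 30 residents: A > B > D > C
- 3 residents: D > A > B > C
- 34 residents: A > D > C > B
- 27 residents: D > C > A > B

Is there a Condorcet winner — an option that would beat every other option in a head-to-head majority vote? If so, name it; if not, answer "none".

A vs B: 114–14 for A.
A vs D: 84–44 for A.
A vs C: 101–27 for A.
A beats every other option head-to-head.

A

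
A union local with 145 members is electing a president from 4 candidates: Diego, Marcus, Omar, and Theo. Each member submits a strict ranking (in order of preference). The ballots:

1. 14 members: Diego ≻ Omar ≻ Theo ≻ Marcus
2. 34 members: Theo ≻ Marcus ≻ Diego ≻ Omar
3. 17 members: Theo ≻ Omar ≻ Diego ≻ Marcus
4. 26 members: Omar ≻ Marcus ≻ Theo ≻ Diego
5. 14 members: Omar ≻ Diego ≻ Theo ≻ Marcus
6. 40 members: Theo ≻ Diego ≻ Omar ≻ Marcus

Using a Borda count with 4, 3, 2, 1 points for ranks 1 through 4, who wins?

Theo

Diego: 14·4 + 34·2 + 17·2 + 26·1 + 14·3 + 40·3 = 346
Marcus: 14·1 + 34·3 + 17·1 + 26·3 + 14·1 + 40·1 = 265
Omar: 14·3 + 34·1 + 17·3 + 26·4 + 14·4 + 40·2 = 367
Theo: 14·2 + 34·4 + 17·4 + 26·2 + 14·2 + 40·4 = 472
Theo has the highest Borda score (472).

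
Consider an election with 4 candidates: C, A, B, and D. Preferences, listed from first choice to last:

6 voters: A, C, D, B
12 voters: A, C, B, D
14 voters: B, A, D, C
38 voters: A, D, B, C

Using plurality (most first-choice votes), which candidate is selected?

A

First-place votes: C 0, A 56, B 14, D 0.
A has the most first-place votes.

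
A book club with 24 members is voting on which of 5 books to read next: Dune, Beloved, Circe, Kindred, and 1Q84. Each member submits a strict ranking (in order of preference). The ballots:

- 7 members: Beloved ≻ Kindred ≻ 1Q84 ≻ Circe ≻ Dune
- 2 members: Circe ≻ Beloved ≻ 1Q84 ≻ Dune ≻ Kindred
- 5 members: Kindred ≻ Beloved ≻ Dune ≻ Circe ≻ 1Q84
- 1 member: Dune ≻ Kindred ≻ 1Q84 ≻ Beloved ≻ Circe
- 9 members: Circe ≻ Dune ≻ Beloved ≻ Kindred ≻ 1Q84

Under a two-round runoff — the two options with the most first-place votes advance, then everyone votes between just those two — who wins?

Round 1 first-place votes: Dune 1, Beloved 7, Circe 11, Kindred 5, 1Q84 0.
Circe and Beloved advance.
Runoff: Circe is preferred to Beloved by 11 voters; Beloved by 13.
Beloved wins the runoff.

Beloved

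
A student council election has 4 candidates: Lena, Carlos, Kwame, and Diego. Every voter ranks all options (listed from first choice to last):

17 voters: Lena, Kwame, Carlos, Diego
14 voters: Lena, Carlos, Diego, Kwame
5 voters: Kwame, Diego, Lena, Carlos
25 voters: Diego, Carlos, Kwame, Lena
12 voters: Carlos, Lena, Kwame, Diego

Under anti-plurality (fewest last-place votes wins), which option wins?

Last-place votes: Lena 25, Carlos 5, Kwame 14, Diego 29.
Carlos is ranked last by the fewest voters, so Carlos wins.

Carlos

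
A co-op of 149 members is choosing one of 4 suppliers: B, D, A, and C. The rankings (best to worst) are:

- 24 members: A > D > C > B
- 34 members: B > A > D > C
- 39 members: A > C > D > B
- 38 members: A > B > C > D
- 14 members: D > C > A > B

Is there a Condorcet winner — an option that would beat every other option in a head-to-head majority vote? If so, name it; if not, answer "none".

A vs B: 115–34 for A.
A vs D: 135–14 for A.
A vs C: 135–14 for A.
A beats every other option head-to-head.

A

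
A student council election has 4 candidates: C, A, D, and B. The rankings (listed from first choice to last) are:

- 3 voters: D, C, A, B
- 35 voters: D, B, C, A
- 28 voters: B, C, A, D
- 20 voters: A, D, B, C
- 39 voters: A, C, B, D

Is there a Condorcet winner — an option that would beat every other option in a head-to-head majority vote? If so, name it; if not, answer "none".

B

B vs C: 83–42 for B.
B vs A: 63–62 for B.
B vs D: 67–58 for B.
B beats every other option head-to-head.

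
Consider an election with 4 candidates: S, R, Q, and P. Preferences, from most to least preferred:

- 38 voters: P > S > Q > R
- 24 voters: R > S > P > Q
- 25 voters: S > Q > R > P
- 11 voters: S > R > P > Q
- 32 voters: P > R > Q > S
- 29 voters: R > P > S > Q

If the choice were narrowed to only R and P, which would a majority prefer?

R

Voters preferring R to P: 89; preferring P to R: 70.
R wins the head-to-head.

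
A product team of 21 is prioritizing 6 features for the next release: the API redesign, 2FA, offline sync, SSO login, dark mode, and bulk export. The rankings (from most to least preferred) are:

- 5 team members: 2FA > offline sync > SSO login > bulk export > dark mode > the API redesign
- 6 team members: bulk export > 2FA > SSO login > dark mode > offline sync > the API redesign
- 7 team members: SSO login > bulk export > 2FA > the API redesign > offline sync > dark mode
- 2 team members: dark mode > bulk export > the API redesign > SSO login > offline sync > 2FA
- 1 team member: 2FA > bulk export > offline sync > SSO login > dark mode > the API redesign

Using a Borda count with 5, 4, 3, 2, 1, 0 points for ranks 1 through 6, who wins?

bulk export

the API redesign: 5·0 + 6·0 + 7·2 + 2·3 + 1·0 = 20
2FA: 5·5 + 6·4 + 7·3 + 2·0 + 1·5 = 75
offline sync: 5·4 + 6·1 + 7·1 + 2·1 + 1·3 = 38
SSO login: 5·3 + 6·3 + 7·5 + 2·2 + 1·2 = 74
dark mode: 5·1 + 6·2 + 7·0 + 2·5 + 1·1 = 28
bulk export: 5·2 + 6·5 + 7·4 + 2·4 + 1·4 = 80
bulk export has the highest Borda score (80).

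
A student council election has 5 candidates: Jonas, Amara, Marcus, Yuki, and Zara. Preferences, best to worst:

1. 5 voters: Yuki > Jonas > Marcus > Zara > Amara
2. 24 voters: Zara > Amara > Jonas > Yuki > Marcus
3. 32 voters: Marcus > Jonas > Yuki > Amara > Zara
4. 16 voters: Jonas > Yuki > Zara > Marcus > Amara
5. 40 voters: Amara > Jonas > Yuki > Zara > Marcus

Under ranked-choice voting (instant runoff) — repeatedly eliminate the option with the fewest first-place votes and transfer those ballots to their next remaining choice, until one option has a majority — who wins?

Round 1: Jonas 16, Amara 40, Marcus 32, Yuki 5, Zara 24. Eliminate Yuki.
Round 2: Jonas 21, Amara 40, Marcus 32, Zara 24. Eliminate Jonas.
Round 3: Amara 40, Marcus 37, Zara 40. Eliminate Marcus.
Round 4: Amara 72, Zara 45. Amara has a majority.

Amara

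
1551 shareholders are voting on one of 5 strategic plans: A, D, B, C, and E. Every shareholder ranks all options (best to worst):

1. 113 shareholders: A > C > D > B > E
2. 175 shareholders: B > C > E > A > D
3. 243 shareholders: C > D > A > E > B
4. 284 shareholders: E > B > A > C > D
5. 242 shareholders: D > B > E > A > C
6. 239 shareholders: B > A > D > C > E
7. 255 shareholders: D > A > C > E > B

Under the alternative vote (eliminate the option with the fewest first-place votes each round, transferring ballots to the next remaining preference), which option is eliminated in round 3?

Round 1: A 113, D 497, B 414, C 243, E 284. Eliminate A.
Round 2: D 497, B 414, C 356, E 284. Eliminate E.
Round 3: D 497, B 698, C 356. Eliminate C.

C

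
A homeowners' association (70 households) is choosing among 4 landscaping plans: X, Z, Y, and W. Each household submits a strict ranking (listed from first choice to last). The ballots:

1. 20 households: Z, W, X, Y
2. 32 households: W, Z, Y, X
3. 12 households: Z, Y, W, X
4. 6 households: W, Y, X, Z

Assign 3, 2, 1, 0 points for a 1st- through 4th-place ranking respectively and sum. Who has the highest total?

X: 20·1 + 32·0 + 12·0 + 6·1 = 26
Z: 20·3 + 32·2 + 12·3 + 6·0 = 160
Y: 20·0 + 32·1 + 12·2 + 6·2 = 68
W: 20·2 + 32·3 + 12·1 + 6·3 = 166
W has the highest Borda score (166).

W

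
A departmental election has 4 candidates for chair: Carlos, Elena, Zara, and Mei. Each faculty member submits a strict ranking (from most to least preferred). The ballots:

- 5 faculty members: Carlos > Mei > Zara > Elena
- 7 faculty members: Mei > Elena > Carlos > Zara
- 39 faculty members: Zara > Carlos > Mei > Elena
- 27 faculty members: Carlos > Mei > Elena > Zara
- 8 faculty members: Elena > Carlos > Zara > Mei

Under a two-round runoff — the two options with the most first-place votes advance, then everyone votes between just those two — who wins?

Round 1 first-place votes: Carlos 32, Elena 8, Zara 39, Mei 7.
Zara and Carlos advance.
Runoff: Zara is preferred to Carlos by 39 voters; Carlos by 47.
Carlos wins the runoff.

Carlos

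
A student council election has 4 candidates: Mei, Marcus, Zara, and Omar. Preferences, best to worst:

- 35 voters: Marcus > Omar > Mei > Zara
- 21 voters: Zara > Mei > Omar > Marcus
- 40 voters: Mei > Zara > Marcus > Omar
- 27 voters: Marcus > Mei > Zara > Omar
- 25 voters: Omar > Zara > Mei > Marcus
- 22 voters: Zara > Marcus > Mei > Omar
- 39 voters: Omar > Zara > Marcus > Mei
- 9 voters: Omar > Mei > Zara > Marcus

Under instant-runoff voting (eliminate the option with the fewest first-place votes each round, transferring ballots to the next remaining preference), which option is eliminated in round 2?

Marcus

Round 1: Mei 40, Marcus 62, Zara 43, Omar 73. Eliminate Mei.
Round 2: Marcus 62, Zara 83, Omar 73. Eliminate Marcus.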